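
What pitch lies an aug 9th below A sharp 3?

G 2

Two letters down from A (plus an octave) reaches G.
An augmented ninth is 15 semitones; 15 semitones down from A#3 gives G2.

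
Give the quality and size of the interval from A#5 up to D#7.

perfect eleventh

A to D spans four letter names (A-B-C-D), plus an octave: an eleventh.
The perfect eleventh spans 17 semitones, and A#5 to D#7 is exactly 17 semitones — so this is a perfect eleventh.
(Equivalently, a compound perfect fourth: a perfect fourth plus an octave.)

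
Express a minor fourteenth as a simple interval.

m7

Each octave removed subtracts seven from the number: 14 − 7 = 7.
So a minor fourteenth is an octave plus a minor seventh. The quality is unchanged.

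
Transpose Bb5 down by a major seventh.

Cb5

Seven letter names down from B: C.
A major seventh spans 11 semitones, so from Bb5 the target pitch is Cb5.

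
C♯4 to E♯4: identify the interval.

major 3rd

C to E spans three letter names (C-D-E) — that makes it a third of some quality.
C#4 to E#4 is 4 semitones, matching the major third exactly, so the quality is major.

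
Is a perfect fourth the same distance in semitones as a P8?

No

A perfect fourth is 5 semitones but a perfect octave is 12 semitones — different sizes.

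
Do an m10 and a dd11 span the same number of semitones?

A minor tenth spans 15 semitones, and a doubly diminished eleventh also spans 15 semitones — they're enharmonic.

Yes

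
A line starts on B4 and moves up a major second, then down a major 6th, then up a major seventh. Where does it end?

Up a major second from B4: C#5 (2 semitones up).
A major sixth down from C#5 is E4.
A major seventh up from E4 is D#5.

D#5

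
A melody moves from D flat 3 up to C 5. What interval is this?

major 14th

D to C spans seven letter names (D-E-F-G-A-B-C), plus an octave: a fourteenth.
The major fourteenth spans 23 semitones, and Db3 to C5 is exactly 23 semitones — so this is a major fourteenth.
(Equivalently, a compound major seventh: a major seventh plus an octave.)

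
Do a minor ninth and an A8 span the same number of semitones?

Yes

Both span 13 semitones: a minor ninth and an augmented octave are the same chromatic distance.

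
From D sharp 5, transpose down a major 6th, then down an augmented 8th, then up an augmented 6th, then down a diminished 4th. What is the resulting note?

Down a major sixth from D#5: F#4 (9 semitones down).
F#4 down an augmented octave → F3 (13 semitones).
Up an augmented sixth from F3: D#4 (10 semitones up).
Down a diminished fourth from D#4: A##3 (4 semitones down).

A double-sharp 3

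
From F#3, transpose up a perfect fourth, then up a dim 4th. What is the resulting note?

Eb4

Up a perfect fourth from F#3: B3 (5 semitones up).
Up a diminished fourth from B3: Eb4 (4 semitones up).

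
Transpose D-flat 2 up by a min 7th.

C-flat 3

Counting seven letter names up from D lands on C.
Moving 10 semitones up from Db2 (the size of a minor seventh) reaches Cb3.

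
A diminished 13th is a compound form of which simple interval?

diminished sixth

Subtracting seven from the interval number removes an octave: 13 − 7 = 6.
Quality carries through unchanged, so the simple form is a diminished sixth.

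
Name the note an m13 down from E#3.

The thirteenth's letter: E down six letter names plus an octave → G.
A minor thirteenth spans 20 semitones, so from E#3 the target pitch is G##1.

G##1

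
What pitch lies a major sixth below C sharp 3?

E 2

Six letter names down from C: E.
A major sixth is 9 semitones; 9 semitones down from C#3 gives E2.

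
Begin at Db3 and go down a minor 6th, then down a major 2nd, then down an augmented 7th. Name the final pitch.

Fbb1

A minor sixth down from Db3 is F2.
F2 down a major second → Eb2 (2 semitones).
Down an augmented seventh from Eb2: Fbb1 (12 semitones down).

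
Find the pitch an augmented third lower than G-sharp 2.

Three letter names down from G: E.
An augmented third is 5 semitones; 5 semitones down from G#2 gives Eb2.

E-flat 2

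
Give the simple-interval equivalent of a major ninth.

major second

Take out an octave (7 from the number): 9 − 7 = 2.
So a major ninth is an octave plus a major second. The quality is unchanged.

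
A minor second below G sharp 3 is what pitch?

F double-sharp 3

Two letter names down from G: F.
Moving 1 semitone down from G#3 (the size of a minor second) reaches F##3.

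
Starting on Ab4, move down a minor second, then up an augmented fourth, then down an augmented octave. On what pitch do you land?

Ab4 down a minor second → G4 (1 semitone).
G4 up an augmented fourth → C#5 (6 semitones).
Down an augmented octave from C#5: C4 (13 semitones down).

C4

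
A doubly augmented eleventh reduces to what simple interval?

doubly augmented 4th

Take out an octave (7 from the number): 11 − 7 = 4.
That makes a doubly augmented eleventh a compound doubly augmented fourth — an octave plus a doubly augmented fourth.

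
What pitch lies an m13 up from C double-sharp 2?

A sharp 3

Six letters up from C (plus an octave) reaches A.
A minor thirteenth spans 20 semitones, so from C##2 the target pitch is A#3.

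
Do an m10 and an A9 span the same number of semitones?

Yes

A minor tenth spans 15 semitones, and an augmented ninth also spans 15 semitones — they're enharmonic.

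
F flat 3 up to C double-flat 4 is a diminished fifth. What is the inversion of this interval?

augmented 4th

The rule of nine gives the new number: 9 − 5 = 4, so a fifth becomes a fourth.
And diminished becomes augmented under inversion, so we get an augmented fourth.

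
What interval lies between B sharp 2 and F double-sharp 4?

B to F spans five letter names (B-C-D-E-F), plus an octave: a twelfth.
B#2 to F##4 is 19 semitones, matching the perfect twelfth exactly, so the quality is perfect.
(Equivalently, a compound perfect fifth: a perfect fifth plus an octave.)

perfect 12th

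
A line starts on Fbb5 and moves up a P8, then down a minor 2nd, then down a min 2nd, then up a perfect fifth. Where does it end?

Ab6

Fbb5 up a perfect octave → Fbb6 (12 semitones).
Down a minor second from Fbb6: Ebb6 (1 semitone down).
Down a minor second from Ebb6: Db6 (1 semitone down).
Db6 up a perfect fifth → Ab6 (7 semitones).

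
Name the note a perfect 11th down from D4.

A2

The eleventh's letter: D down four letter names plus an octave → A.
A perfect eleventh is 17 semitones; 17 semitones down from D4 gives A2.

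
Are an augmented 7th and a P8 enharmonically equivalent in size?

An augmented seventh = 12 semitones = a perfect octave; enharmonically equal.

Yes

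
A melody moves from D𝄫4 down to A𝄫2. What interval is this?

perfect eleventh

Descending from Dbb4 to Abb2 is the same interval as ascending Abb2 to Dbb4.
A to D spans four letter names (A-B-C-D), plus an octave, so the interval is some kind of eleventh.
Abb2 to Dbb4 is 17 semitones, matching the perfect eleventh exactly, so the quality is perfect.
(Equivalently, a compound perfect fourth: a perfect fourth plus an octave.)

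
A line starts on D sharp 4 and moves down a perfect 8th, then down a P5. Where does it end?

Down a perfect octave from D#4: D#3 (12 semitones down).
D#3 down a perfect fifth → G#2 (7 semitones).

G sharp 2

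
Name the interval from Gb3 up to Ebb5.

G to E spans six letter names (G-A-B-C-D-E), plus an octave — that makes it a thirteenth of some quality.
Gb3 to Ebb5 is 20 semitones, a half step short of the major thirteenth (21), so this is minor.
(Equivalently, a compound minor sixth: a minor sixth plus an octave.)

minor thirteenth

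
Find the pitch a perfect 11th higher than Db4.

The eleventh's letter: D up four letter names plus an octave → G.
A perfect eleventh is 17 semitones; 17 semitones up from Db4 gives Gb5.

Gb5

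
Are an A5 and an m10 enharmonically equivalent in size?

An augmented fifth spans 8 semitones; a minor tenth spans 15 semitones. They differ by 7.

No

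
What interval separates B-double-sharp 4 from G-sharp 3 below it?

Descending from B##4 to G#3 is the same interval as ascending G#3 to B##4.
G to B spans three letter names (G-A-B), plus an octave, so the interval is some kind of tenth.
The major tenth is 16 semitones; here we have 17, one semitone wider: augmented.
(Equivalently, a compound augmented third: an augmented third plus an octave.)

augmented tenth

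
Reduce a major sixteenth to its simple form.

Take out 2 octaves (14 from the number): 16 − 14 = 2.
So a major sixteenth is 2 octaves plus a major second. The quality is unchanged.

major 2nd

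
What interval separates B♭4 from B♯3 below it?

doubly diminished 8th

Descending from Bb4 to B#3 is the same interval as ascending B#3 to Bb4.
B to B is the same letter name, plus an octave, so the interval is some kind of octave.
B#3 to Bb4 spans 10 semitones — two semitones narrower than the perfect octave (12) — giving a doubly diminished octave.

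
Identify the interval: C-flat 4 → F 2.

diminished 12th

Descending from Cb4 to F2 is the same interval as ascending F2 to Cb4.
F to C spans five letter names (F-G-A-B-C), plus an octave: a twelfth.
The perfect twelfth is 19 semitones; here we have 18, one semitone narrower: diminished.
(Equivalently, a compound diminished fifth: a diminished fifth plus an octave.)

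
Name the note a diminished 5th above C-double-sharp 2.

The fifth takes the letter from C up to G.
A diminished fifth spans 6 semitones, so from C##2 the target pitch is G#2.

G-sharp 2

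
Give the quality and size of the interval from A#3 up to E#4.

A to E spans five letter names (A-B-C-D-E), so the interval is some kind of fifth.
The perfect fifth spans 7 semitones, and A#3 to E#4 is exactly 7 semitones — so this is a perfect fifth.

P5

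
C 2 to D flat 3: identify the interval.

C to D spans two letter names (C-D), plus an octave, so the interval is some kind of ninth.
A major ninth would be 14 semitones, but C2 to Db3 is 13 — one semitone narrower, making it a minor ninth.
(Equivalently, a compound minor second: a minor second plus an octave.)

minor 9th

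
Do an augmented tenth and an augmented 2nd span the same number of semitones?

No

An augmented tenth spans 17 semitones; an augmented second spans 3 semitones. They differ by 14.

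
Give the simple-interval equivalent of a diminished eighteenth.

Take out 2 octaves (14 from the number): 18 − 14 = 4.
That makes a diminished eighteenth a compound diminished fourth — 2 octaves plus a diminished fourth.

diminished 4th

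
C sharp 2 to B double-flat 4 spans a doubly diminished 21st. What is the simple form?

Subtracting seven from the interval number removes an octave: 21 − 14 = 7.
That makes a doubly diminished twenty-first a compound doubly diminished seventh — 2 octaves plus a doubly diminished seventh.

doubly diminished 7th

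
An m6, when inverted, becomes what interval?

Interval numbers invert to sum to nine: 6 + 3 = 9, so a sixth inverts to a third.
And minor becomes major under inversion, so we get a major third.

major 3rd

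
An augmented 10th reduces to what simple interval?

A3

Each octave removed subtracts seven from the number: 10 − 7 = 3.
So an augmented tenth is an octave plus an augmented third. The quality is unchanged.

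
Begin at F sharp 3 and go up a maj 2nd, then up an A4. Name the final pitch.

C double-sharp 4

Up a major second from F#3: G#3 (2 semitones up).
Up an augmented fourth from G#3: C##4 (6 semitones up).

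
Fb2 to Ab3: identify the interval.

F to A spans three letter names (F-G-A), plus an octave — that makes it a tenth of some quality.
Fb2 to Ab3 is 16 semitones, matching the major tenth exactly, so the quality is major.
(Equivalently, a compound major third: a major third plus an octave.)

major 10th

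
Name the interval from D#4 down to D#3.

perfect 8th

Descending from D#4 to D#3 is the same interval as ascending D#3 to D#4.
D to D is the same letter name, plus an octave: an octave.
The perfect octave spans 12 semitones, and D#3 to D#4 is exactly 12 semitones — so this is a perfect octave.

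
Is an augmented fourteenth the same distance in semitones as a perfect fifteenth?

Yes

An augmented fourteenth = 24 semitones = a perfect fifteenth; enharmonically equal.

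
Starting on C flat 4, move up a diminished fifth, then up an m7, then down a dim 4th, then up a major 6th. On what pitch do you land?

A diminished fifth up from Cb4 is Gbb4.
A minor seventh up from Gbb4 is Fbb5.
Fbb5 down a diminished fourth → Cb5 (4 semitones).
Up a major sixth from Cb5: Ab5 (9 semitones up).

A flat 5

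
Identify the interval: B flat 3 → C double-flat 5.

B to C spans two letter names (B-C), plus an octave — that makes it a ninth of some quality.
The major ninth is 14 semitones; here we have 12, two semitones narrower: diminished.

diminished ninth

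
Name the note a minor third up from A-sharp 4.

C-sharp 5

Three letter names up from A: C.
A minor third spans 3 semitones, so from A#4 the target pitch is C#5.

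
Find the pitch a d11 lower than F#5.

C##4

Four letters down from F (plus an octave) reaches C.
A diminished eleventh spans 16 semitones, so from F#5 the target pitch is C##4.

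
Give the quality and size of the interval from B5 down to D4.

major thirteenth

Descending from B5 to D4 is the same interval as ascending D4 to B5.
D to B spans six letter names (D-E-F-G-A-B), plus an octave, so the interval is some kind of thirteenth.
D4 to B5 is 21 semitones, matching the major thirteenth exactly, so the quality is major.
(Equivalently, a compound major sixth: a major sixth plus an octave.)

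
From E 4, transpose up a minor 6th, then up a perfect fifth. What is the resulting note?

A minor sixth up from E4 is C5.
Up a perfect fifth from C5: G5 (7 semitones up).

G 5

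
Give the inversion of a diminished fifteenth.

First reduce the compound diminished fifteenth to its simple form, a diminished octave.
Inverted interval numbers add to nine, so an octave pairs with a unison (8 + 1 = 9).
Quality inverts too: diminished becomes augmented. That makes the inversion an augmented unison.

augmented 1st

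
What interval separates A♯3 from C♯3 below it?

Descending from A#3 to C#3 is the same interval as ascending C#3 to A#3.
C to A spans six letter names (C-D-E-F-G-A): a sixth.
C#3 to A#3 is 9 semitones, matching the major sixth exactly, so the quality is major.

major sixth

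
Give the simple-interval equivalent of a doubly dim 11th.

Each octave removed subtracts seven from the number: 11 − 7 = 4.
That makes a doubly diminished eleventh a compound doubly diminished fourth — an octave plus a doubly diminished fourth.

doubly diminished fourth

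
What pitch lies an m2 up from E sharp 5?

The second takes the letter from E up to F.
A minor second spans 1 semitone, so from E#5 the target pitch is F#5.

F sharp 5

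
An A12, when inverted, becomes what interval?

diminished fourth

First reduce the compound augmented twelfth to its simple form, an augmented fifth.
Interval numbers invert to sum to nine: 5 + 4 = 9, so a fifth inverts to a fourth.
And augmented becomes diminished under inversion, so we get a diminished fourth.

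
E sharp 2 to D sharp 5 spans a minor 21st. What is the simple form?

Each octave removed subtracts seven from the number: 21 − 14 = 7.
Quality carries through unchanged, so the simple form is a minor seventh.

minor seventh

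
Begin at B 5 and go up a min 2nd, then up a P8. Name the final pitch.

C 7

A minor second up from B5 is C6.
A perfect octave up from C6 is C7.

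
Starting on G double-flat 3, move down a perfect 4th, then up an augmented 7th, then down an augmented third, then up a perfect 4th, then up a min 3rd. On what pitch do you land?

A perfect fourth down from Gbb3 is Dbb3.
Dbb3 up an augmented seventh → C4 (12 semitones).
An augmented third down from C4 is Abb3.
Abb3 up a perfect fourth → Dbb4 (5 semitones).
Up a minor third from Dbb4: Fbb4 (3 semitones up).

F double-flat 4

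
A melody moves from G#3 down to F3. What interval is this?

Descending from G#3 to F3 is the same interval as ascending F3 to G#3.
F to G spans two letter names (F-G), so the interval is some kind of second.
F3 to G#3 spans 3 semitones — one semitone wider than the major second (2) — giving an augmented second.

augmented second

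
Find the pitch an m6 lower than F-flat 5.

The sixth takes the letter from F down to A.
A minor sixth spans 8 semitones, so from Fb5 the target pitch is Ab4.

A-flat 4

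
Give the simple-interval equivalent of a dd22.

Each octave removed subtracts seven from the number: 22 − 14 = 8.
Quality carries through unchanged, so the simple form is a doubly diminished octave.

doubly diminished 8th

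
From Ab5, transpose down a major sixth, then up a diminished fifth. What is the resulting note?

Ab5 down a major sixth → Cb5 (9 semitones).
A diminished fifth up from Cb5 is Gbb5.

Gbb5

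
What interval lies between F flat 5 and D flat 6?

F to D spans six letter names (F-G-A-B-C-D) — that makes it a sixth of some quality.
Counting semitones, Fb5→Db6 is 9, which is the major sixth.

major sixth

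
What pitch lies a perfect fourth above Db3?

Gb3

Four letter names up from D: G.
A perfect fourth is 5 semitones; 5 semitones up from Db3 gives Gb3.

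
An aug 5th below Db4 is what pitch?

Five letter names down from D: G.
An augmented fifth is 8 semitones; 8 semitones down from Db4 gives Gbb3.

Gbb3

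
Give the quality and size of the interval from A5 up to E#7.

augmented twelfth

A to E spans five letter names (A-B-C-D-E), plus an octave: a twelfth.
A perfect twelfth would be 19 semitones; A5 to E#7 is 20, one semitone wider, so the interval is augmented.
(Equivalently, a compound augmented fifth: an augmented fifth plus an octave.)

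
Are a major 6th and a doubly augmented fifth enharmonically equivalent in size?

Yes

Both span 9 semitones: a major sixth and a doubly augmented fifth are the same chromatic distance.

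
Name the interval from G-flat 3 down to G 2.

Descending from Gb3 to G2 is the same interval as ascending G2 to Gb3.
G to G is the same letter name, plus an octave, so the interval is some kind of octave.
A perfect octave would be 12 semitones; G2 to Gb3 is 11, one semitone narrower, so the interval is diminished.

diminished octave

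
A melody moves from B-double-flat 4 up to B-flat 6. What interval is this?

B to B is the same letter name, plus 2 octaves: a fifteenth.
A perfect fifteenth would be 24 semitones; Bbb4 to Bb6 is 25, one semitone wider, so the interval is augmented.
(Equivalently, a compound augmented octave: an augmented octave plus an octave.)

augmented 15th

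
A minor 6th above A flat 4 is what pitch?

Six letter names up from A: F.
A minor sixth is 8 semitones; 8 semitones up from Ab4 gives Fb5.

F flat 5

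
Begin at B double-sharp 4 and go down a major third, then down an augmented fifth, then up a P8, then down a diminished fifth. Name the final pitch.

F double-sharp 4

A major third down from B##4 is G##4.
An augmented fifth down from G##4 is C#4.
Up a perfect octave from C#4: C#5 (12 semitones up).
A diminished fifth down from C#5 is F##4.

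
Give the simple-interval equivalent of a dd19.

Each octave removed subtracts seven from the number: 19 − 14 = 5.
So a doubly diminished nineteenth is 2 octaves plus a doubly diminished fifth. The quality is unchanged.

doubly diminished fifth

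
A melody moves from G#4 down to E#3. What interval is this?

m10

Descending from G#4 to E#3 is the same interval as ascending E#3 to G#4.
E to G spans three letter names (E-F-G), plus an octave — that makes it a tenth of some quality.
E#3 to G#4 is 15 semitones, a half step short of the major tenth (16), so this is minor.
(Equivalently, a compound minor third: a minor third plus an octave.)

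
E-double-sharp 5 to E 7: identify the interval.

E to E is the same letter name, plus 2 octaves — that makes it a fifteenth of some quality.
A perfect fifteenth would be 24 semitones; E##5 to E7 is 22, two semitones narrower, so the interval is doubly diminished.
(Equivalently, a compound doubly diminished octave: a doubly diminished octave plus an octave.)

dd15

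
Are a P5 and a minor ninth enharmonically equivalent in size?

No

A perfect fifth spans 7 semitones; a minor ninth spans 13 semitones. They differ by 6.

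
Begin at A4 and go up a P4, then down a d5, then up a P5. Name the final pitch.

Up a perfect fourth from A4: D5 (5 semitones up).
A diminished fifth down from D5 is G#4.
A perfect fifth up from G#4 is D#5.

D#5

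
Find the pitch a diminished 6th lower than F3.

Counting six letter names down from F lands on A.
A diminished sixth is 7 semitones; 7 semitones down from F3 gives A#2.

A#2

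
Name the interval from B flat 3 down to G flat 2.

Descending from Bb3 to Gb2 is the same interval as ascending Gb2 to Bb3.
G to B spans three letter names (G-A-B), plus an octave, so the interval is some kind of tenth.
The major tenth spans 16 semitones, and Gb2 to Bb3 is exactly 16 semitones — so this is a major tenth.
(Equivalently, a compound major third: a major third plus an octave.)

major 10th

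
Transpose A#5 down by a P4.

The fourth takes the letter from A down to E.
A perfect fourth is 5 semitones; 5 semitones down from A#5 gives E#5.

E#5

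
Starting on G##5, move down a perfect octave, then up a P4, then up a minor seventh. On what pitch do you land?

Down a perfect octave from G##5: G##4 (12 semitones down).
G##4 up a perfect fourth → C##5 (5 semitones).
Up a minor seventh from C##5: B#5 (10 semitones up).

B#5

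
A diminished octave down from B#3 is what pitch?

An octave keeps the letter name B, an octave down from B.
A diminished octave spans 11 semitones, so from B#3 the target pitch is B##2.

B##2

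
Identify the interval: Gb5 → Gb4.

perfect octave

Descending from Gb5 to Gb4 is the same interval as ascending Gb4 to Gb5.
G to G is the same letter name, plus an octave — that makes it an octave of some quality.
The perfect octave spans 12 semitones, and Gb4 to Gb5 is exactly 12 semitones — so this is a perfect octave.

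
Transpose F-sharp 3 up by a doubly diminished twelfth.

Counting five letter names plus an octave up from F lands on C.
A doubly diminished twelfth is 17 semitones; 17 semitones up from F#3 gives Cb5.

C-flat 5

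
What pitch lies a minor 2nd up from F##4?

G#4

Two letter names up from F: G.
Moving 1 semitone up from F##4 (the size of a minor second) reaches G#4.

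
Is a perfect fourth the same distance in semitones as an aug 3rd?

Yes

A perfect fourth spans 5 semitones, and an augmented third also spans 5 semitones — they're enharmonic.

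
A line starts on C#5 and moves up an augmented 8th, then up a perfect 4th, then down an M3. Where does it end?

D#6

Up an augmented octave from C#5: C##6 (13 semitones up).
C##6 up a perfect fourth → F##6 (5 semitones).
Down a major third from F##6: D#6 (4 semitones down).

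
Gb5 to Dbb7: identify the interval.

d12

G to D spans five letter names (G-A-B-C-D), plus an octave — that makes it a twelfth of some quality.
The perfect twelfth is 19 semitones; here we have 18, one semitone narrower: diminished.
(Equivalently, a compound diminished fifth: a diminished fifth plus an octave.)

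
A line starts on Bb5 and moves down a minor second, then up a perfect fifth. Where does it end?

E6

Down a minor second from Bb5: A5 (1 semitone down).
A perfect fifth up from A5 is E6.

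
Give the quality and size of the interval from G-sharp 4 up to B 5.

minor tenth

G to B spans three letter names (G-A-B), plus an octave — that makes it a tenth of some quality.
At 15 semitones, G#4→B5 falls one short of a major tenth: minor.
(Equivalently, a compound minor third: a minor third plus an octave.)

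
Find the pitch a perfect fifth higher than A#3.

Counting five letter names up from A lands on E.
A perfect fifth is 7 semitones; 7 semitones up from A#3 gives E#4.

E#4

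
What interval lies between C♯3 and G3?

diminished fifth

C to G spans five letter names (C-D-E-F-G) — that makes it a fifth of some quality.
The perfect fifth is 7 semitones; here we have 6, one semitone narrower: diminished.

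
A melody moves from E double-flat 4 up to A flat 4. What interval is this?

augmented 4th

E to A spans four letter names (E-F-G-A) — that makes it a fourth of some quality.
Ebb4 to Ab4 spans 6 semitones — one semitone wider than the perfect fourth (5) — giving an augmented fourth.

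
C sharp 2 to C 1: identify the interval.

Descending from C#2 to C1 is the same interval as ascending C1 to C#2.
C to C is the same letter name, plus an octave: an octave.
C1 to C#2 spans 13 semitones — one semitone wider than the perfect octave (12) — giving an augmented octave.

A8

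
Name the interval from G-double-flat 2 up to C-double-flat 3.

G to C spans four letter names (G-A-B-C) — that makes it a fourth of some quality.
The perfect fourth spans 5 semitones, and Gbb2 to Cbb3 is exactly 5 semitones — so this is a perfect fourth.

P4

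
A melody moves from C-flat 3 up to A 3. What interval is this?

augmented 6th

C to A spans six letter names (C-D-E-F-G-A), so the interval is some kind of sixth.
A major sixth would be 9 semitones; Cb3 to A3 is 10, one semitone wider, so the interval is augmented.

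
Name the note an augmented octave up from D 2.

D-sharp 3

An octave keeps the letter name D, an octave up from D.
An augmented octave spans 13 semitones, so from D2 the target pitch is D#3.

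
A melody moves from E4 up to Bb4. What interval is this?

diminished fifth

E to B spans five letter names (E-F-G-A-B): a fifth.
A perfect fifth would be 7 semitones; E4 to Bb4 is 6, one semitone narrower, so the interval is diminished.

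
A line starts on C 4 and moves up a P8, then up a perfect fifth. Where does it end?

Up a perfect octave from C4: C5 (12 semitones up).
Up a perfect fifth from C5: G5 (7 semitones up).

G 5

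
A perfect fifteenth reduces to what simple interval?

perfect octave

Subtracting seven from the interval number removes an octave: 15 − 7 = 8.
That makes a perfect fifteenth a compound perfect octave — an octave plus a perfect octave.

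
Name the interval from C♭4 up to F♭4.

perfect fourth

C to F spans four letter names (C-D-E-F) — that makes it a fourth of some quality.
Cb4 to Fb4 is 5 semitones, matching the perfect fourth exactly, so the quality is perfect.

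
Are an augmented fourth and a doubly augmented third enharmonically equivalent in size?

Yes

An augmented fourth spans 6 semitones, and a doubly augmented third also spans 6 semitones — they're enharmonic.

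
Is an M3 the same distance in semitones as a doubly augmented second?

Yes

A major third spans 4 semitones, and a doubly augmented second also spans 4 semitones — they're enharmonic.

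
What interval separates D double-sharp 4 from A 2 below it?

Descending from D##4 to A2 is the same interval as ascending A2 to D##4.
A to D spans four letter names (A-B-C-D), plus an octave — that makes it an eleventh of some quality.
A2 to D##4 spans 19 semitones — two semitones wider than the perfect eleventh (17) — giving a doubly augmented eleventh.
(Equivalently, a compound doubly augmented fourth: a doubly augmented fourth plus an octave.)

doubly augmented 11th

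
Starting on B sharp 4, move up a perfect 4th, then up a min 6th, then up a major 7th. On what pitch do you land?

B#4 up a perfect fourth → E#5 (5 semitones).
A minor sixth up from E#5 is C#6.
C#6 up a major seventh → B#6 (11 semitones).

B sharp 6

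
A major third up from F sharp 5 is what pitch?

A sharp 5

The third takes the letter from F up to A.
A major third is 4 semitones; 4 semitones up from F#5 gives A#5.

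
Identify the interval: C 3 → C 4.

P8

C to C is the same letter name, plus an octave: an octave.
The perfect octave spans 12 semitones, and C3 to C4 is exactly 12 semitones — so this is a perfect octave.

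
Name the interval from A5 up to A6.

A to A is the same letter name, plus an octave — that makes it an octave of some quality.
Counting semitones, A5→A6 is 12, which is the perfect octave.

perfect octave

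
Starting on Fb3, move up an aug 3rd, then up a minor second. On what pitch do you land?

Up an augmented third from Fb3: A3 (5 semitones up).
A3 up a minor second → Bb3 (1 semitone).

Bb3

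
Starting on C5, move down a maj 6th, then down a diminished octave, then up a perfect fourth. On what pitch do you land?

A major sixth down from C5 is Eb4.
Down a diminished octave from Eb4: E3 (11 semitones down).
A perfect fourth up from E3 is A3.

A3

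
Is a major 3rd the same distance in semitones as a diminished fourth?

A major third spans 4 semitones, and a diminished fourth also spans 4 semitones — they're enharmonic.

Yes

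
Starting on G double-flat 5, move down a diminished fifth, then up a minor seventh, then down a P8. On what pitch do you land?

A diminished fifth down from Gbb5 is Cb5.
Cb5 up a minor seventh → Bbb5 (10 semitones).
Bbb5 down a perfect octave → Bbb4 (12 semitones).

B double-flat 4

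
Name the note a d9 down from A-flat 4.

G-sharp 3

Counting two letter names plus an octave down from A lands on G.
Moving 12 semitones down from Ab4 (the size of a diminished ninth) reaches G#3.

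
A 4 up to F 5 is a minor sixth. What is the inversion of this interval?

major third

Interval numbers invert to sum to nine: 6 + 3 = 9, so a sixth inverts to a third.
The quality also flips — minor becomes major — giving a major third.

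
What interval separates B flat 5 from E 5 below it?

diminished 5th

Descending from Bb5 to E5 is the same interval as ascending E5 to Bb5.
E to B spans five letter names (E-F-G-A-B) — that makes it a fifth of some quality.
E5 to Bb5 spans 6 semitones — one semitone narrower than the perfect fifth (7) — giving a diminished fifth.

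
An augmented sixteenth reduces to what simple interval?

Take out 2 octaves (14 from the number): 16 − 14 = 2.
That makes an augmented sixteenth a compound augmented second — 2 octaves plus an augmented second.

augmented 2nd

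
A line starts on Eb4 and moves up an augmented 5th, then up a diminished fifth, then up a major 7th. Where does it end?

An augmented fifth up from Eb4 is B4.
A diminished fifth up from B4 is F5.
A major seventh up from F5 is E6.

E6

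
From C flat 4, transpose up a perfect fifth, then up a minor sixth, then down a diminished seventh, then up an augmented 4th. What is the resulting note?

B 4

Cb4 up a perfect fifth → Gb4 (7 semitones).
Gb4 up a minor sixth → Ebb5 (8 semitones).
A diminished seventh down from Ebb5 is F4.
An augmented fourth up from F4 is B4.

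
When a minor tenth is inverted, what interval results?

First reduce the compound minor tenth to its simple form, a minor third.
Inverted interval numbers add to nine, so a third pairs with a sixth (3 + 6 = 9).
Quality inverts too: minor becomes major. That makes the inversion a major sixth.

M6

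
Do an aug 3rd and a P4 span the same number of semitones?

Yes

An augmented third spans 5 semitones, and a perfect fourth also spans 5 semitones — they're enharmonic.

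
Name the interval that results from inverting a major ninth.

m7

First reduce the compound major ninth to its simple form, a major second.
The rule of nine gives the new number: 9 − 2 = 7, so a second becomes a seventh.
Quality inverts too: major becomes minor. That makes the inversion a minor seventh.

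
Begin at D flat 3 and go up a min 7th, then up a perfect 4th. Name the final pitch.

F flat 4

Up a minor seventh from Db3: Cb4 (10 semitones up).
Cb4 up a perfect fourth → Fb4 (5 semitones).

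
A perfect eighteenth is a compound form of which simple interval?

perfect fourth

Take out 2 octaves (14 from the number): 18 − 14 = 4.
Quality carries through unchanged, so the simple form is a perfect fourth.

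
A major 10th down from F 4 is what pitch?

D-flat 3

Counting three letter names plus an octave down from F lands on D.
A major tenth is 16 semitones; 16 semitones down from F4 gives Db3.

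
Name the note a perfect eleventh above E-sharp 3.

Four letters up from E (plus an octave) reaches A.
Moving 17 semitones up from E#3 (the size of a perfect eleventh) reaches A#4.

A-sharp 4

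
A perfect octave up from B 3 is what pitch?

An octave keeps the letter name B, an octave up from B.
A perfect octave is 12 semitones; 12 semitones up from B3 gives B4.

B 4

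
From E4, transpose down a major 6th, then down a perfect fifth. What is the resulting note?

Down a major sixth from E4: G3 (9 semitones down).
Down a perfect fifth from G3: C3 (7 semitones down).

C3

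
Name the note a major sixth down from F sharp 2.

The sixth takes the letter from F down to A.
A major sixth is 9 semitones; 9 semitones down from F#2 gives A1.

A 1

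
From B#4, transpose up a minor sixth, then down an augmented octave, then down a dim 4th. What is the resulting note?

Up a minor sixth from B#4: G#5 (8 semitones up).
Down an augmented octave from G#5: G4 (13 semitones down).
Down a diminished fourth from G4: D#4 (4 semitones down).

D#4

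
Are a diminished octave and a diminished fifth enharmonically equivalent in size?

No

A diminished octave spans 11 semitones; a diminished fifth spans 6 semitones. They differ by 5.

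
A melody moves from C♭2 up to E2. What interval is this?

C to E spans three letter names (C-D-E) — that makes it a third of some quality.
A major third would be 4 semitones; Cb2 to E2 is 5, one semitone wider, so the interval is augmented.

augmented third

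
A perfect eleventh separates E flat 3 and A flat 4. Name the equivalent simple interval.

Subtracting seven from the interval number removes an octave: 11 − 7 = 4.
So a perfect eleventh is an octave plus a perfect fourth. The quality is unchanged.

perfect fourth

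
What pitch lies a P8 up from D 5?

For an octave the letter name doesn't change: still D, an octave up.
A perfect octave spans 12 semitones, so from D5 the target pitch is D6.

D 6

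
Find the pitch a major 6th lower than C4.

Counting six letter names down from C lands on E.
A major sixth is 9 semitones; 9 semitones down from C4 gives Eb3.

Eb3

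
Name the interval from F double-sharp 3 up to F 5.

doubly diminished fifteenth

F to F is the same letter name, plus 2 octaves — that makes it a fifteenth of some quality.
F##3 to F5 spans 22 semitones — two semitones narrower than the perfect fifteenth (24) — giving a doubly diminished fifteenth.
(Equivalently, a compound doubly diminished octave: a doubly diminished octave plus an octave.)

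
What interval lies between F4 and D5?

major sixth

F to D spans six letter names (F-G-A-B-C-D), so the interval is some kind of sixth.
Counting semitones, F4→D5 is 9, which is the major sixth.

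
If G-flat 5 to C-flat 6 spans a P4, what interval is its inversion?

The rule of nine gives the new number: 9 − 4 = 5, so a fourth becomes a fifth.
And perfect stays perfect under inversion, so we get a perfect fifth.

perfect fifth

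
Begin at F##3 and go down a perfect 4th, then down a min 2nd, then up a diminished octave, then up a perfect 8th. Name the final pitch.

B#4

A perfect fourth down from F##3 is C##3.
C##3 down a minor second → B##2 (1 semitone).
Up a diminished octave from B##2: B#3 (11 semitones up).
Up a perfect octave from B#3: B#4 (12 semitones up).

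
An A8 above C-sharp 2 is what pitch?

For an octave the letter name doesn't change: still C, an octave up.
An augmented octave is 13 semitones; 13 semitones up from C#2 gives C##3.

C-double-sharp 3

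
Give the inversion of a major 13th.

m3

First reduce the compound major thirteenth to its simple form, a major sixth.
The rule of nine gives the new number: 9 − 6 = 3, so a sixth becomes a third.
Quality inverts too: major becomes minor. That makes the inversion a minor third.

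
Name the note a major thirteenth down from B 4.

Counting six letter names plus an octave down from B lands on D.
A major thirteenth spans 21 semitones, so from B4 the target pitch is D3.

D 3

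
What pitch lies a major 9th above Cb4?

Db5

Counting two letter names plus an octave up from C lands on D.
A major ninth spans 14 semitones, so from Cb4 the target pitch is Db5.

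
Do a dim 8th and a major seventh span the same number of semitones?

Yes

Both span 11 semitones: a diminished octave and a major seventh are the same chromatic distance.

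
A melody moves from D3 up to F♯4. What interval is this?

major tenth

D to F spans three letter names (D-E-F), plus an octave: a tenth.
D3 to F#4 is 16 semitones, matching the major tenth exactly, so the quality is major.
(Equivalently, a compound major third: a major third plus an octave.)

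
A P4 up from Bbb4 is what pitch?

Ebb5

The fourth takes the letter from B up to E.
A perfect fourth is 5 semitones; 5 semitones up from Bbb4 gives Ebb5.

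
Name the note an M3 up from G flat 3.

The third takes the letter from G up to B.
Moving 4 semitones up from Gb3 (the size of a major third) reaches Bb3.

B flat 3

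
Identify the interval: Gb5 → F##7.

G to F spans seven letter names (G-A-B-C-D-E-F), plus an octave — that makes it a fourteenth of some quality.
The major fourteenth is 23 semitones; here we have 25, two semitones wider: doubly augmented.
(Equivalently, a compound doubly augmented seventh: a doubly augmented seventh plus an octave.)

doubly augmented 14th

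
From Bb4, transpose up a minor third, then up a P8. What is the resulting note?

Bb4 up a minor third → Db5 (3 semitones).
Db5 up a perfect octave → Db6 (12 semitones).

Db6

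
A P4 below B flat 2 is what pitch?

Counting four letter names down from B lands on F.
A perfect fourth spans 5 semitones, so from Bb2 the target pitch is F2.

F 2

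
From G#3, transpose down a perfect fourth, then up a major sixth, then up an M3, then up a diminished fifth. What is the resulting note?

Down a perfect fourth from G#3: D#3 (5 semitones down).
A major sixth up from D#3 is B#3.
A major third up from B#3 is D##4.
D##4 up a diminished fifth → A#4 (6 semitones).

A#4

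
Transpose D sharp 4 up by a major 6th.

Six letter names up from D: B.
A major sixth is 9 semitones; 9 semitones up from D#4 gives B#4.

B sharp 4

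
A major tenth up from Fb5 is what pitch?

Three letters up from F (plus an octave) reaches A.
Moving 16 semitones up from Fb5 (the size of a major tenth) reaches Ab6.

Ab6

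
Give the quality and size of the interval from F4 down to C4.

Descending from F4 to C4 is the same interval as ascending C4 to F4.
C to F spans four letter names (C-D-E-F), so the interval is some kind of fourth.
C4 to F4 is 5 semitones, matching the perfect fourth exactly, so the quality is perfect.

perfect fourth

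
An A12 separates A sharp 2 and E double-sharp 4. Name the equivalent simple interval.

Take out an octave (7 from the number): 12 − 7 = 5.
Quality carries through unchanged, so the simple form is an augmented fifth.

A5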